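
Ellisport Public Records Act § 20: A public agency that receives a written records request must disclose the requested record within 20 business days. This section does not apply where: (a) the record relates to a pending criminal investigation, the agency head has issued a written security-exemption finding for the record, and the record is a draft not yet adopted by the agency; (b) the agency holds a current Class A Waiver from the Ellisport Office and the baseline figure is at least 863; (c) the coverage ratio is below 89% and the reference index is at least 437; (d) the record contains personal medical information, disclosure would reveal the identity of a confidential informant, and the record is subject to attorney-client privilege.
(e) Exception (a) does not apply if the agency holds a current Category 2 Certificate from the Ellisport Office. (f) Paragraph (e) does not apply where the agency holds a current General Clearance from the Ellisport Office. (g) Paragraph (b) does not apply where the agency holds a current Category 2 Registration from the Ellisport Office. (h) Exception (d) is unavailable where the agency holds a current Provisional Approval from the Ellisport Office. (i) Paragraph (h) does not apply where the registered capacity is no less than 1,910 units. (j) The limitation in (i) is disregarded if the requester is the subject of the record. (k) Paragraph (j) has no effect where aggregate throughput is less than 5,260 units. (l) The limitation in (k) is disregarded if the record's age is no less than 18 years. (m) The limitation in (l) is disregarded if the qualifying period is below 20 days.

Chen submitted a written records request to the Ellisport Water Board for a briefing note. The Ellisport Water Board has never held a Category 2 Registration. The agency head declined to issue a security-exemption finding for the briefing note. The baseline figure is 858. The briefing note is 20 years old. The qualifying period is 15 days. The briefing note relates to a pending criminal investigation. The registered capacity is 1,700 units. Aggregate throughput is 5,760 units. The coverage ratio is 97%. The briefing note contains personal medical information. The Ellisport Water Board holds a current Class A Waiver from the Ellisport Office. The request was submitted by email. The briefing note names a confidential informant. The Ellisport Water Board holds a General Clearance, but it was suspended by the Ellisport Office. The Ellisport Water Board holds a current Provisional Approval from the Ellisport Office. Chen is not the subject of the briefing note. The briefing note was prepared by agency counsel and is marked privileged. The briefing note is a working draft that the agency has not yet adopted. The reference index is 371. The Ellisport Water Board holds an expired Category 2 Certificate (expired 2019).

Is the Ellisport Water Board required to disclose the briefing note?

Exception (a) fails — the agency head declined to issue a security-exemption finding.
Exception (b) does not apply: the baseline figure is 858, short of 863.
Exception (c) does not apply: the coverage ratio is 97%, not below 89%.
All of (d)'s requirements are met (the briefing note contains personal medical information; the briefing note names a confidential informant; the briefing note is privileged). However, paragraphs (h)–(m) must be considered: (h) operates against (d): a current Provisional Approval is held. (i), which would lift (h), does not operate here — the registered capacity is 1,700 units, short of 1,910 units. So (d) is unavailable.
Every exception is unavailable, so the rule governs.

Yes — the Ellisport Water Board must disclose the briefing note.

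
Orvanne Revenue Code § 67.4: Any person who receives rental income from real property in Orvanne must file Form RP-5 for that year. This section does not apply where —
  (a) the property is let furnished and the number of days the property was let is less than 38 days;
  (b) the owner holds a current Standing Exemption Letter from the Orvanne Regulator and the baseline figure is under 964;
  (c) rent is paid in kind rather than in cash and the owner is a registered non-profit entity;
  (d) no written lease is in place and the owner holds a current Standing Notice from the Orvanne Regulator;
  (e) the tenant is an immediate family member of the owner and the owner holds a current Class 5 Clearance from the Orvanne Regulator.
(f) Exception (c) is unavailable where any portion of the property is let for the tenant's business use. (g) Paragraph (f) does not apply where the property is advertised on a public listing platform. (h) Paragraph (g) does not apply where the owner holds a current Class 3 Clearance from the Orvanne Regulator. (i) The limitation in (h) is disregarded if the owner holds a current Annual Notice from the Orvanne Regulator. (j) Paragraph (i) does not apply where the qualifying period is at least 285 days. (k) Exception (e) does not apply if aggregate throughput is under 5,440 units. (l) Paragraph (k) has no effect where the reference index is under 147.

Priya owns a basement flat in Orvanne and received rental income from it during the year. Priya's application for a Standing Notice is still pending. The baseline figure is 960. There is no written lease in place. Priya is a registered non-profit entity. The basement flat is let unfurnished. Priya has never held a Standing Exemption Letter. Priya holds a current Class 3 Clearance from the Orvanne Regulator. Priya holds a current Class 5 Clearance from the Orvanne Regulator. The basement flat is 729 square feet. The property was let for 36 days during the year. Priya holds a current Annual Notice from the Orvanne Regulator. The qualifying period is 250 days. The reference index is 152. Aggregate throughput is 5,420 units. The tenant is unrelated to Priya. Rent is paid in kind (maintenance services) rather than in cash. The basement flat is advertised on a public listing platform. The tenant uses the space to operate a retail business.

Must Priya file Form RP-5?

Exception (a) fails — the property is let unfurnished.
Exception (b) fails — there is no Standing Exemption Letter in force.
Exception (c)'s conditions are all satisfied: rent is paid in kind; Priya is a registered non-profit. Applying paragraphs (f)–(j): (f) would limit (c) — the space is let for business use — but (g) sets (f) aside: (g) operates against (f): the property is publicly advertised. (h) is triggered (a current Class 3 Clearance is held), but is set aside by (i): (i) applies — a current Annual Notice is held. (j) is inapplicable (the qualifying period is 250 days, short of 285 days), so (i) stands. Exception (c) stands.
Exception (d) does not apply: no current Standing Notice is held.
Exception (e) fails — the tenant is unrelated to the owner.

No — exception (c) applies; Priya is not required to file Form RP-5.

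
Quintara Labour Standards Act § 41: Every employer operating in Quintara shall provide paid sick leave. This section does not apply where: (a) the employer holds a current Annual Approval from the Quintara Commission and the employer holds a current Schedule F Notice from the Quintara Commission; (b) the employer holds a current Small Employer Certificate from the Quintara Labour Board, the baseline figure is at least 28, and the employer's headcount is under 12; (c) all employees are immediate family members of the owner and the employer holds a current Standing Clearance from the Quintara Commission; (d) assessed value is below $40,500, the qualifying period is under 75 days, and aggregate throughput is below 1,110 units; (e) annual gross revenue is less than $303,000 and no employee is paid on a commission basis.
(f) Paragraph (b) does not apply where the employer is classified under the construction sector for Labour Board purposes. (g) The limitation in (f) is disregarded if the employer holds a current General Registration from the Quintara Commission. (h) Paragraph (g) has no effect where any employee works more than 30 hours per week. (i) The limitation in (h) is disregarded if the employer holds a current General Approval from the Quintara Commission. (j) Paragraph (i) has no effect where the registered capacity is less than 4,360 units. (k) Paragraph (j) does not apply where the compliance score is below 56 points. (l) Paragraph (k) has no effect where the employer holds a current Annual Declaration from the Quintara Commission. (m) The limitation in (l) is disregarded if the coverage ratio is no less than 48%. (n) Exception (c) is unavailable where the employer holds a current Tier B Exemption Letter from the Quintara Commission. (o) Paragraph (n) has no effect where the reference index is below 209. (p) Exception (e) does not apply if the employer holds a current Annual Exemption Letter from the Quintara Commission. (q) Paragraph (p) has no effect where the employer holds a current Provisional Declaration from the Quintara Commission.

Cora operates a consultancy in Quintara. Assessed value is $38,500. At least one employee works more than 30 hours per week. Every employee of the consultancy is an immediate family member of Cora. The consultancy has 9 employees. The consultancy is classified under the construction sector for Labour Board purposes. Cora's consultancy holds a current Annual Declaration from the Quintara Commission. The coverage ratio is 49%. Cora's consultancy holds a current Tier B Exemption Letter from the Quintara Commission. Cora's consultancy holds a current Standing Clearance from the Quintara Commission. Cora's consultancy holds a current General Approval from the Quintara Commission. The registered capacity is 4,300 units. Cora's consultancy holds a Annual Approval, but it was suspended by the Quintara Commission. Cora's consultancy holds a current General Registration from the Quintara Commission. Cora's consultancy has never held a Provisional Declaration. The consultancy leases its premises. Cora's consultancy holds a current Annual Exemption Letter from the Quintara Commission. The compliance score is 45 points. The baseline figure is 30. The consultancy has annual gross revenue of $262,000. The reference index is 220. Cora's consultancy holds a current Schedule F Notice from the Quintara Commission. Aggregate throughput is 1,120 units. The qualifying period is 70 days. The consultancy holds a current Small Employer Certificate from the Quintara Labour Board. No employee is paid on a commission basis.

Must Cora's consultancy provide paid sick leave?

No — exception (b) applies; Cora's consultancy is not required to provide paid sick leave.

Exception (a) does not apply: no current Annual Approval is held.
Exception (b)'s conditions are all satisfied: a current Small Employer Certificate is held; the baseline figure is 30, meeting the 28 threshold; the employer's headcount is 9, under the 12 limit. As to paragraphs (f)–(m): (f) would limit (b) — the consultancy is classified under the construction sector — but (g) sets (f) aside: (g) operates against (f): a current General Registration is held. (h) would limit (g) — at least one employee exceeds 30 hours/week — but (i) sets (h) aside: (i) operates — a current General Approval is held. (j) applies (the registered capacity is 4,300 units, less than the 4,360 units limit), but is set aside by (k): (k) operates against (j): the compliance score is 45 points, below the 56 points limit. (l) applies (a current Annual Declaration is held), but yields to (m): (m) operates against (l): the coverage ratio is 49%, meeting the 48% threshold. So (b) applies.
Exception (c)'s conditions are all satisfied: every employee is an immediate family member; a current Standing Clearance is held. But: (n) applies — a current Tier B Exemption Letter is held. (o) does not operate here (the reference index is 220, not below 209), so (n) stands. So (c) is unavailable.
Exception (d) requires that aggregate throughput is below 1,110 units; but aggregate throughput is 1,120 units, not below 1,110 units, so (d) is unavailable.
Exception (e): annual gross revenue is $262,000, less than the $303,000 limit; no employee is paid on commission — every condition holds. But: (p) applies — a current Annual Exemption Letter is held. (q) is not triggered (the Provisional Declaration is not current), so (p) stands. Exception (e) does not apply.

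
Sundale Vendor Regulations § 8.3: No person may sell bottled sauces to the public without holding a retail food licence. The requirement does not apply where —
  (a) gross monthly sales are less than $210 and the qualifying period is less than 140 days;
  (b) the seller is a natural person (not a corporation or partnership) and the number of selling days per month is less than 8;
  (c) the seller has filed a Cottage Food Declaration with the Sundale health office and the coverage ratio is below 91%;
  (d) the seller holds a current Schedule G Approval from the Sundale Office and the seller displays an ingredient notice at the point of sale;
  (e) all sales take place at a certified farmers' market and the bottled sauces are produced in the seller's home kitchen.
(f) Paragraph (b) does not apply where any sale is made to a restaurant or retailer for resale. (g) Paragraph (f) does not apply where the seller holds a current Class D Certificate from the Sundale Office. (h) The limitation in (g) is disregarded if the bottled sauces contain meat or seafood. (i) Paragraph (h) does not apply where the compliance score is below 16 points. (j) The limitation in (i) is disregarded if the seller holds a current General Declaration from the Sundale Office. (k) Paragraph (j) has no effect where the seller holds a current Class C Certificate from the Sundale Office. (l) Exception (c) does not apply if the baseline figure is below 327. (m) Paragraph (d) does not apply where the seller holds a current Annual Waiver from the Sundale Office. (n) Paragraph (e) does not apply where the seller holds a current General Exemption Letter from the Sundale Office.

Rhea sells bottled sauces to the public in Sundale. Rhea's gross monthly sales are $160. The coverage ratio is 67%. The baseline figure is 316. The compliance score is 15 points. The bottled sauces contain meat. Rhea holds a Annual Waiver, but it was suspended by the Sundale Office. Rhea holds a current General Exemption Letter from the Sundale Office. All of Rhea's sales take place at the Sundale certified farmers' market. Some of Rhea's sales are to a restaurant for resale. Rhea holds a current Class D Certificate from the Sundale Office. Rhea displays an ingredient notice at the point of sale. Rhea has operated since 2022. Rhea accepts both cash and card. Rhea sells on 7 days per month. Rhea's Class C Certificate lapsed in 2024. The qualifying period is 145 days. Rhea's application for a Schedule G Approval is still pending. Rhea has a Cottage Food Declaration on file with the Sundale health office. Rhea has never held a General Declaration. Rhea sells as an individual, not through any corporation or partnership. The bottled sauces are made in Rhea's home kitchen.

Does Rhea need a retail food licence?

Exception (a) requires that the qualifying period is less than 140 days; but the qualifying period is 145 days, not less than 140 days, so (a) is unavailable.
All of (b)'s requirements are met (the seller is a natural person; the number of selling days per month is 7, less than the 8 limit). Under paragraphs (f)–(k): (f) operates (some sales are to a restaurant for resale), but is set aside by (g): (g) operates against (f): a current Class D Certificate is held. (h) applies (the bottled sauces contain meat), but yields to (i): (i) applies — the compliance score is 15 points, below the 16 points limit. (j), which would lift (i), is inapplicable — no current General Declaration is held. (b) remains available.
Exception (c): a Cottage Food Declaration is on file; the coverage ratio is 67%, below the 91% limit — every condition holds. However, paragraph (l) must be considered: (l) operates against (c): the baseline figure is 316, below the 327 limit. So (c) is unavailable.
Exception (d) fails — no current Schedule G Approval is held.
Exception (e)'s conditions are all satisfied: all sales are at a certified farmers' market; the bottled sauces are home-kitchen produced. But applying paragraph (n): (n) operates against (e): a current General Exemption Letter is held. (e) is therefore removed.

No — exception (b) applies; Rhea is not required to hold a retail food licence.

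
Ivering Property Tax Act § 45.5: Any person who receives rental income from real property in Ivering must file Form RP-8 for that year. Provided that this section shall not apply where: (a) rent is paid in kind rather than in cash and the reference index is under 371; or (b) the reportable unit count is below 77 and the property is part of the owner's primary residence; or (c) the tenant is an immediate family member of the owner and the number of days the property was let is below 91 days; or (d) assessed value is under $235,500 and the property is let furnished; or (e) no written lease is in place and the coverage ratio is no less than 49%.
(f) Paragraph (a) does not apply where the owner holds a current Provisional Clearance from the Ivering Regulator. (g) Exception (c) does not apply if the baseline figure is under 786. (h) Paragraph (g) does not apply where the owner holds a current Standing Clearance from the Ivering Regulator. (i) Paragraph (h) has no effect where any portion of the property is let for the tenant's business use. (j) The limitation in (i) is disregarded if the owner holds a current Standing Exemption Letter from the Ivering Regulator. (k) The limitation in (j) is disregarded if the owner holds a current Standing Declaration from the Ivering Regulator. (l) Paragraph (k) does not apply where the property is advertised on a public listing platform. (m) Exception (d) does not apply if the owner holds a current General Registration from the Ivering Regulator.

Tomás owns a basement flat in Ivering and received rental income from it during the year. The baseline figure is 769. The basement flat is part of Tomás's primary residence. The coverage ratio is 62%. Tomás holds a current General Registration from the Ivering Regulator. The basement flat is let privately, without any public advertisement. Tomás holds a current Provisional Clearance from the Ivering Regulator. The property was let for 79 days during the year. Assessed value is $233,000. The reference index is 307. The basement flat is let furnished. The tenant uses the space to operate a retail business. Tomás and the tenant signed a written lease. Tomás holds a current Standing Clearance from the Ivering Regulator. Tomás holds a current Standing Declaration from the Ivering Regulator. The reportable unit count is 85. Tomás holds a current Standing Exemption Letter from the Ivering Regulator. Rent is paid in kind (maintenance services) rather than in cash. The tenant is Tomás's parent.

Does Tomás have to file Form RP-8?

Yes — Tomás must file Form RP-8.

Exception (a): rent is paid in kind; the reference index is 307, under the 371 limit — every condition holds. But: (f) operates against (a): a current Provisional Clearance is held. (a) is therefore removed.
Exception (b) fails — the reportable unit count is 85, not below 77.
All of (c)'s requirements are met (the tenant is an immediate family member; the number of days the property was let is 79 days, below the 91 days limit). But: (g) operates — the baseline figure is 769, under the 786 limit. (h) would limit (g) — a current Standing Clearance is held — but (i) sets (h) aside: (i) applies — the space is let for business use. (j) operates (a current Standing Exemption Letter is held), but is overridden by (k): (k) applies — a current Standing Declaration is held. (l), which would lift (k), does not operate here — the property is let privately without advertisement. So (c) is unavailable.
Exception (d): assessed value is $233,000, under the $235,500 limit; the property is let furnished — every condition holds. However, paragraph (m) must be considered: (m) applies — a current General Registration is held. Exception (d) does not apply.
Exception (e) does not apply: a written lease is in place.
No exception displaces § 45.5.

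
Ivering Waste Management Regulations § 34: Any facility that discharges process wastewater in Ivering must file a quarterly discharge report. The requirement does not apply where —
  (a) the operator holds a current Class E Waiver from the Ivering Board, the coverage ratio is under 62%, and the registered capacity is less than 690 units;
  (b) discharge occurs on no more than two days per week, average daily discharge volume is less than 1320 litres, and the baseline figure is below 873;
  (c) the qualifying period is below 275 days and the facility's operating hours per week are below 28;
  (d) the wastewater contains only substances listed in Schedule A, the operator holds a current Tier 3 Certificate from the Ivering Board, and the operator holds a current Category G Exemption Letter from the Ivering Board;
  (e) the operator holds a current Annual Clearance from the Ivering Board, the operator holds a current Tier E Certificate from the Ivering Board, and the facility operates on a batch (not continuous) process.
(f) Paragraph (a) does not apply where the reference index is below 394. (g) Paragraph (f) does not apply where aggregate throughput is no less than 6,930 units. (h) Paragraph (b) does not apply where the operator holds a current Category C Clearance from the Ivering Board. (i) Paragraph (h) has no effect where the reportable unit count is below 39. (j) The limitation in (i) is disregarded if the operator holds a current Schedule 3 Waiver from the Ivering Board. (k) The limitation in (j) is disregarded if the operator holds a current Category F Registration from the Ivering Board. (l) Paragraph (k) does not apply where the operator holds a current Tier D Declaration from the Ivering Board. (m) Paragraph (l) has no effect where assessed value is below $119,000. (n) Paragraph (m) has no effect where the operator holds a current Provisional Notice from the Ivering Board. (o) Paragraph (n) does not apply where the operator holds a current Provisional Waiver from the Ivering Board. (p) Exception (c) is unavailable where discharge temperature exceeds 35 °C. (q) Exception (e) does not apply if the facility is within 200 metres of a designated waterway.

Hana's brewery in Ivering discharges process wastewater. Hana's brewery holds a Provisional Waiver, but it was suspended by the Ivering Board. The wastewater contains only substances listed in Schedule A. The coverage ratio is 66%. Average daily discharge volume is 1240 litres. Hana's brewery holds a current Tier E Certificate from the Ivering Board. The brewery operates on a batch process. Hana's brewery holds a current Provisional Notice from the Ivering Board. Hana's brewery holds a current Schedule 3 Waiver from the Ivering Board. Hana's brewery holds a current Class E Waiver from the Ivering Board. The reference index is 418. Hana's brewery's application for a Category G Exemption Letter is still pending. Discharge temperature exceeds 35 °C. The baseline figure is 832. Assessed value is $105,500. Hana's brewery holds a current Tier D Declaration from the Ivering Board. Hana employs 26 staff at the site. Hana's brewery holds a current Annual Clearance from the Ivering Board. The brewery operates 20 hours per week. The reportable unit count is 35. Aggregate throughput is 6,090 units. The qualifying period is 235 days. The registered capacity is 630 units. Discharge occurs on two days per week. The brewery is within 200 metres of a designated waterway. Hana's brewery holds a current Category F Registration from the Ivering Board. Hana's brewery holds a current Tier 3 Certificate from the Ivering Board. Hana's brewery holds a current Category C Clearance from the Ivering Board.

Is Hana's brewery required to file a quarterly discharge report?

Yes — Hana's brewery must file a quarterly discharge report.

Exception (a) does not apply: the coverage ratio is 66%, not under 62%.
All of (b)'s requirements are met (discharge occurs on no more than two days per week; average daily discharge volume is 1240 litres, less than the 1320 litres limit; the baseline figure is 832, below the 873 limit). Turning to paragraphs (h)–(o): (h) operates against (b): a current Category C Clearance is held. (i) is engaged (the reportable unit count is 35, below the 39 limit), but is itself disapplied by (j): (j) operates against (i): a current Schedule 3 Waiver is held. (k) operates (a current Category F Registration is held), but is displaced by (l): (l) is engaged — a current Tier D Declaration is held. (m) is triggered (assessed value is $105,500, below the $119,000 limit), but is itself disapplied by (n): (n) operates against (m): a current Provisional Notice is held. (o), which would lift (n), is inapplicable — the Provisional Waiver is not current. Exception (b) does not apply.
All of (c)'s requirements are met (the qualifying period is 235 days, below the 275 days limit; the facility's operating hours per week are 20, below the 28 limit). But applying paragraph (p): (p) operates — discharge temperature exceeds 35 °C. (c) is therefore removed.
Exception (d) does not apply: no current Category G Exemption Letter is held.
Exception (e) is satisfied on its face — a current Annual Clearance is held; a current Tier E Certificate is held; the facility operates on a batch process. But applying paragraph (q): (q) applies — the brewery is within 200 m of a designated waterway. Exception (e) does not apply.
Every exception is unavailable, so the rule governs.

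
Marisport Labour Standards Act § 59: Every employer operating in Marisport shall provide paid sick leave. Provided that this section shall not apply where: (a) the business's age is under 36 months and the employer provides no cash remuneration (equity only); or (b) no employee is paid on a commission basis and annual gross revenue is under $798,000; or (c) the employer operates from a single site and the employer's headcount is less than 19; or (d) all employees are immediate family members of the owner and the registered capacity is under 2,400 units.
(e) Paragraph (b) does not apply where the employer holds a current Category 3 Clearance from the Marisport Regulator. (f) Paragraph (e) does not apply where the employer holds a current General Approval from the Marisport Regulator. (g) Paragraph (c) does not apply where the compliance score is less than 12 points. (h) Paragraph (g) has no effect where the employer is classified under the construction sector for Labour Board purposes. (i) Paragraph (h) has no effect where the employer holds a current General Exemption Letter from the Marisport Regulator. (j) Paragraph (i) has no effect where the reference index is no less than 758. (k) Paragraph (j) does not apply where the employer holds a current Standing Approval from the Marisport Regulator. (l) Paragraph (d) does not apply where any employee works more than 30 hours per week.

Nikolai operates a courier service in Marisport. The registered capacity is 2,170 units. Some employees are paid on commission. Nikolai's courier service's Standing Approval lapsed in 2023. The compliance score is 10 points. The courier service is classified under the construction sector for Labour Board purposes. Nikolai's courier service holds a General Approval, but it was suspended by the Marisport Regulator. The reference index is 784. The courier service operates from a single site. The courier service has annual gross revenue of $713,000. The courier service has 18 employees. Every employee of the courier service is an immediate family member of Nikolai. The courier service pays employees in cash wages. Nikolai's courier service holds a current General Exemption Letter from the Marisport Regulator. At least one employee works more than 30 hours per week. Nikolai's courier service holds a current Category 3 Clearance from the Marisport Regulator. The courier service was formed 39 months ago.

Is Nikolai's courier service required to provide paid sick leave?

Exception (a) fails — the business's age is 39 months, not under 36 months.
Exception (b) fails — some employees are paid on commission.
Exception (c)'s conditions are all satisfied: the employer operates from a single site; the employer's headcount is 18, less than the 19 limit. As to paragraphs (g)–(k): (g) would limit (c) — the compliance score is 10 points, less than the 12 points limit — but (h) sets (g) aside: (h) operates against (g): the courier service is classified under the construction sector. (i) would limit (h) — a current General Exemption Letter is held — but (j) sets (i) aside: (j) is engaged — the reference index is 784, meeting the 758 threshold. (k), which would lift (j), is inapplicable — no current Standing Approval is held. Exception (c) stands.
Exception (d) is satisfied on its face — every employee is an immediate family member; the registered capacity is 2,170 units, under the 2,400 units limit. Turning to paragraph (l): (l) operates — at least one employee exceeds 30 hours/week. Exception (d) does not apply.

No — exception (c) applies; Nikolai's courier service is not required to provide paid sick leave.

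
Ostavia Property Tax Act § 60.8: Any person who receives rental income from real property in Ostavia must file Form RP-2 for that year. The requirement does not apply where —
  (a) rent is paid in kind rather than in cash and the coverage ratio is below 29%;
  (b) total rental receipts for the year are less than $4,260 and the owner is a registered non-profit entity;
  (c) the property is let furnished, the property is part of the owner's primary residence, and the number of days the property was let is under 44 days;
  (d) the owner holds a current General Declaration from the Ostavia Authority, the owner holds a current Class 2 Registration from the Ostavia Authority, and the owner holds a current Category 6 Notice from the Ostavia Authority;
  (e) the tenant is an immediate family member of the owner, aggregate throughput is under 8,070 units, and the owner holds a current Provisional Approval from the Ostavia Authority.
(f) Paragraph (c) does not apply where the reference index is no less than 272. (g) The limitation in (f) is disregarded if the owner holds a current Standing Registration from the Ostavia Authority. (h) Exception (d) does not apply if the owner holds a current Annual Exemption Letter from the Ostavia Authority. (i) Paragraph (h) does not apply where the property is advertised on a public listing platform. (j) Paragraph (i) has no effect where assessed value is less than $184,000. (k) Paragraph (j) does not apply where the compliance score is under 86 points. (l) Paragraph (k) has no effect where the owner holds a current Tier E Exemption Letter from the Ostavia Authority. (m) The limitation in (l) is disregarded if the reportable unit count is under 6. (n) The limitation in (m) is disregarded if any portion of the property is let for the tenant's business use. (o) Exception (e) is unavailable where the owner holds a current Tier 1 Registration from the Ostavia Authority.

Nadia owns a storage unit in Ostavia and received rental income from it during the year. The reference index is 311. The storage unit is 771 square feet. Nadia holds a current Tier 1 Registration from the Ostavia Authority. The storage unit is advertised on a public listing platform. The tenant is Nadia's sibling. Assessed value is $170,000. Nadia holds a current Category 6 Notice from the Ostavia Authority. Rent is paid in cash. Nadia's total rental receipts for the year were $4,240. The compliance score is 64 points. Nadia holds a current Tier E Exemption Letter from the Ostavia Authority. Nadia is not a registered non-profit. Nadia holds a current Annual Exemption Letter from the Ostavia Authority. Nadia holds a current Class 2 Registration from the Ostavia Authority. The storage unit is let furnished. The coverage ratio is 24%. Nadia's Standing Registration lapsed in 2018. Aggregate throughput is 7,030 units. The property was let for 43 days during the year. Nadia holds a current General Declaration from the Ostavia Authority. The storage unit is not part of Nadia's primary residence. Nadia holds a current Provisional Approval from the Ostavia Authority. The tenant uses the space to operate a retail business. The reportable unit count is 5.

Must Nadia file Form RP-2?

Yes — Nadia must file Form RP-2.

Exception (a) fails — rent is paid in cash.
Exception (b) requires that the owner is a registered non-profit entity; but Nadia is not a registered non-profit, so (b) is unavailable.
Exception (c) does not apply: the storage unit is not part of the primary residence.
All of (d)'s requirements are met (a current General Declaration is held; a current Class 2 Registration is held; a current Category 6 Notice is held). But applying paragraphs (h)–(n): (h) operates against (d): a current Annual Exemption Letter is held. (i) is triggered (the property is publicly advertised), but is set aside by (j): (j) operates — assessed value is $170,000, less than the $184,000 limit. (k) would limit (j) — the compliance score is 64 points, under the 86 points limit — but (l) sets (k) aside: (l) is triggered — a current Tier E Exemption Letter is held. (m) is triggered (the reportable unit count is 5, under the 6 limit), but is itself disapplied by (n): (n) applies — the space is let for business use. So (d) is unavailable.
All of (e)'s requirements are met (the tenant is an immediate family member; aggregate throughput is 7,030 units, under the 8,070 units limit; a current Provisional Approval is held). But: (o) is triggered — a current Tier 1 Registration is held. So (e) is unavailable.
None of the exceptions is available; § 60.8 applies in full.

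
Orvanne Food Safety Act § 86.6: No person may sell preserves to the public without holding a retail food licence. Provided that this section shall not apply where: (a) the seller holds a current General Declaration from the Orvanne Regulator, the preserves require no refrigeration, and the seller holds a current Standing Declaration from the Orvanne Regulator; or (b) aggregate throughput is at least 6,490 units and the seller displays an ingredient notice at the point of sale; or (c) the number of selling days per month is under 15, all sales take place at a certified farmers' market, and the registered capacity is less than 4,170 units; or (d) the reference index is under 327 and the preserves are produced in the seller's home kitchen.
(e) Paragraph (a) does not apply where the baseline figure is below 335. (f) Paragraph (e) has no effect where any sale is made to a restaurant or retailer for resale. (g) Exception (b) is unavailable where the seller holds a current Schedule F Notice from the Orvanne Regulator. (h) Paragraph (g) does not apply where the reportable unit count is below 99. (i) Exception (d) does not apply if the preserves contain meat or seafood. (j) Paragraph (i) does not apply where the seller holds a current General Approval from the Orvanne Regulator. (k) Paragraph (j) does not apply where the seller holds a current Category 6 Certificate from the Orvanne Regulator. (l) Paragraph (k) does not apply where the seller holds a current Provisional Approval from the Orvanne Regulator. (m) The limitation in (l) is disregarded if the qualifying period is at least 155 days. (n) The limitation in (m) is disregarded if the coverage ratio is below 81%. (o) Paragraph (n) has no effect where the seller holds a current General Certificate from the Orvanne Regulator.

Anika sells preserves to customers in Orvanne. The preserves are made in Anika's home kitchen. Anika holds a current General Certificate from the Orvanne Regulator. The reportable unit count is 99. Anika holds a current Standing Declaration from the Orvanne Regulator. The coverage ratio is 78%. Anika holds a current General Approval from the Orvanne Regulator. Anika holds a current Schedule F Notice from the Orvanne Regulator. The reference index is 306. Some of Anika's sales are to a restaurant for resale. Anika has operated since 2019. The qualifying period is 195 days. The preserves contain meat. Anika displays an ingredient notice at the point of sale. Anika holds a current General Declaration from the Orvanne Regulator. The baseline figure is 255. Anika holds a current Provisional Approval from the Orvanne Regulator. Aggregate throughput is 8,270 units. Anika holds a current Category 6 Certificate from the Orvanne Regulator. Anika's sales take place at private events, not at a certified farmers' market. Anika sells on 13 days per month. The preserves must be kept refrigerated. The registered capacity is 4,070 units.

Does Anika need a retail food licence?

Yes — Anika must hold a retail food licence.

Exception (a) does not apply: the preserves require refrigeration.
Exception (b): aggregate throughput is 8,270 units, meeting the 6,490 units threshold; an ingredient notice is displayed — every condition holds. But applying paragraphs (g)–(h): (g) operates against (b): a current Schedule F Notice is held. (h) is not triggered (the reportable unit count is 99, not below 99), so (g) stands. So (b) is unavailable.
Exception (c) fails — sales are at private events, not a certified farmers' market.
All of (d)'s requirements are met (the reference index is 306, under the 327 limit; the preserves are home-kitchen produced). Turning to paragraphs (i)–(o): (i) operates against (d): the preserves contain meat. (j) operates (a current General Approval is held), but yields to (k): (k) applies — a current Category 6 Certificate is held. (l) applies (a current Provisional Approval is held), but is set aside by (m): (m) operates against (l): the qualifying period is 195 days, meeting the 155 days threshold. (n) is triggered (the coverage ratio is 78%, below the 81% limit), but is overridden by (o): (o) applies — a current General Certificate is held. So (d) is unavailable.
No exception displaces § 86.6.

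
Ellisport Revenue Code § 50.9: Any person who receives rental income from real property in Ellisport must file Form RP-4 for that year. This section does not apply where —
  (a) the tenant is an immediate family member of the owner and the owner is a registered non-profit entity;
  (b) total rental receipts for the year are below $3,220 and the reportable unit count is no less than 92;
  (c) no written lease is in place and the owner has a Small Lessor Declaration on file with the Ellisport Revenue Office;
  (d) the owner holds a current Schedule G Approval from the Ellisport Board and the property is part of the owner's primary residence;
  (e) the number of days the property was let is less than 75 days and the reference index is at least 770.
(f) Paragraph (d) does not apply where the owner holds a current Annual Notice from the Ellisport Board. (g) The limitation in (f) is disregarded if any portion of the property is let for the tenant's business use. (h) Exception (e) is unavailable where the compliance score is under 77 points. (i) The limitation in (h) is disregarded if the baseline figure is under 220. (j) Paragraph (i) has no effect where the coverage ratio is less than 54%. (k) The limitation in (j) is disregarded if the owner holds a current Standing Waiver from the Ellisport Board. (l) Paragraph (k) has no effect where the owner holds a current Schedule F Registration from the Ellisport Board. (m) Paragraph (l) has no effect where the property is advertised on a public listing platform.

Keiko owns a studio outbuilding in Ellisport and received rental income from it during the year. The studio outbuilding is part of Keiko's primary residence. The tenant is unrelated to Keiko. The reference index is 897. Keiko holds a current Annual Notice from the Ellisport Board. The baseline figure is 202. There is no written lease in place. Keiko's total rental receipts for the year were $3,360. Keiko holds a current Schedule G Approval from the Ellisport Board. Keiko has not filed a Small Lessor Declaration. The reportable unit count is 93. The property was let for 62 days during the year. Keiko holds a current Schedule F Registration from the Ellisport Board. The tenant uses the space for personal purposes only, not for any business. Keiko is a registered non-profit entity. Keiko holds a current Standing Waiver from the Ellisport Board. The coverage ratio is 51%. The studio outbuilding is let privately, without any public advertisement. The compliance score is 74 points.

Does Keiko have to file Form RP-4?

Exception (a) fails — the tenant is unrelated to the owner.
Exception (b) requires that total rental receipts for the year are below $3,220; but total rental receipts for the year are $3,360, not below $3,220, so (b) is unavailable.
Exception (c) requires that the owner has a Small Lessor Declaration on file with the Ellisport Revenue Office; but no Small Lessor Declaration is on file, so (c) is unavailable.
Exception (d): a current Schedule G Approval is held; the studio outbuilding is part of the primary residence — every condition holds. But applying paragraphs (f)–(g): (f) is triggered — a current Annual Notice is held. (g) is not engaged (the space is used for personal purposes only), so (f) stands. (d) is therefore removed.
Exception (e): the number of days the property was let is 62 days, less than the 75 days limit; the reference index is 897, meeting the 770 threshold — every condition holds. But applying paragraphs (h)–(m): (h) operates against (e): the compliance score is 74 points, under the 77 points limit. (i) applies (the baseline figure is 202, under the 220 limit), but is displaced by (j): (j) is triggered — the coverage ratio is 51%, less than the 54% limit. (k) would limit (j) — a current Standing Waiver is held — but (l) sets (k) aside: (l) operates — a current Schedule F Registration is held. (m) is inapplicable (the property is let privately without advertisement), so (l) stands. (e) is therefore removed.
No exception applies. The general rule governs.

Yes — Keiko must file Form RP-4.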